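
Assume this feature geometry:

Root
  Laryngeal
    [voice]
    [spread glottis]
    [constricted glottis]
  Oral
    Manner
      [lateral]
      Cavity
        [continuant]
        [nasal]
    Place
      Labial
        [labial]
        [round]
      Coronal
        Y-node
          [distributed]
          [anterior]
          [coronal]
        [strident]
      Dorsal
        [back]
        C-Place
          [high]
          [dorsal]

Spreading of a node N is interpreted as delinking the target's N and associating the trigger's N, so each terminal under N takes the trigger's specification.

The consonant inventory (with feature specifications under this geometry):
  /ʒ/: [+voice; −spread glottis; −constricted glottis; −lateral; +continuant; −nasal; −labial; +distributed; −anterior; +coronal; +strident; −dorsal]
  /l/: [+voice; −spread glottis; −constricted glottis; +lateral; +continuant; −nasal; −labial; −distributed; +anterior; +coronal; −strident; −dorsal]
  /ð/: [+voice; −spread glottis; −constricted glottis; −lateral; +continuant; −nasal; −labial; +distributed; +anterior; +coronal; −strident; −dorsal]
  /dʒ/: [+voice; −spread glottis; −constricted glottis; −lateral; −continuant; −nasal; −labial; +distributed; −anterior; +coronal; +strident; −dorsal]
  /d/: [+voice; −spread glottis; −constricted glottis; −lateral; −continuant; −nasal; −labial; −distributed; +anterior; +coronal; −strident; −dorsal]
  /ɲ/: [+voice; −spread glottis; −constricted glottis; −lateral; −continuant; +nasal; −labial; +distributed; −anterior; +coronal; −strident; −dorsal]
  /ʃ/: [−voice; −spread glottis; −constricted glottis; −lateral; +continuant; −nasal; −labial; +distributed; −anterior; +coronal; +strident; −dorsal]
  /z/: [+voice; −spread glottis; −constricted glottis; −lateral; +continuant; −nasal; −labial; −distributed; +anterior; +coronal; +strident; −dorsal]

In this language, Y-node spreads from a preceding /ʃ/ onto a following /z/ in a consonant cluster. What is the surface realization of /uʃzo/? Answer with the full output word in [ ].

The Y-node node dominates the terminals [distributed], [anterior], [coronal].
After delinking /z/'s Y-node and linking /ʃ/'s, the affected terminals become [+distributed], [−anterior], [+coronal]; [voice], [spread glottis], [constricted glottis], … (outside Y-node) are retained from /z/.
Among the inventory, only /ʒ/ has exactly this specification, giving the surface form [uʃʒo].

[uʃʒo]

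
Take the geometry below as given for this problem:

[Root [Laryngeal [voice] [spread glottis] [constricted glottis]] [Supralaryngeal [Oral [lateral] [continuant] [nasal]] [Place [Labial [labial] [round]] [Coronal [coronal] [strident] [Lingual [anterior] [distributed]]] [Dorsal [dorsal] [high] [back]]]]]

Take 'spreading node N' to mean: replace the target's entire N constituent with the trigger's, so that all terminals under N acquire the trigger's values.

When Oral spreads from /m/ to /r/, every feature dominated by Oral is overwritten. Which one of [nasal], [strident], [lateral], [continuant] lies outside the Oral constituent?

[strident]

Under this geometry, Oral contains [lateral], [continuant], [nasal].
[continuant], [lateral], [nasal] all lie under Oral, so they are overwritten when Oral spreads.
But [strident] is a dependent of Coronal, outside Oral; it is therefore untouched by the spreading.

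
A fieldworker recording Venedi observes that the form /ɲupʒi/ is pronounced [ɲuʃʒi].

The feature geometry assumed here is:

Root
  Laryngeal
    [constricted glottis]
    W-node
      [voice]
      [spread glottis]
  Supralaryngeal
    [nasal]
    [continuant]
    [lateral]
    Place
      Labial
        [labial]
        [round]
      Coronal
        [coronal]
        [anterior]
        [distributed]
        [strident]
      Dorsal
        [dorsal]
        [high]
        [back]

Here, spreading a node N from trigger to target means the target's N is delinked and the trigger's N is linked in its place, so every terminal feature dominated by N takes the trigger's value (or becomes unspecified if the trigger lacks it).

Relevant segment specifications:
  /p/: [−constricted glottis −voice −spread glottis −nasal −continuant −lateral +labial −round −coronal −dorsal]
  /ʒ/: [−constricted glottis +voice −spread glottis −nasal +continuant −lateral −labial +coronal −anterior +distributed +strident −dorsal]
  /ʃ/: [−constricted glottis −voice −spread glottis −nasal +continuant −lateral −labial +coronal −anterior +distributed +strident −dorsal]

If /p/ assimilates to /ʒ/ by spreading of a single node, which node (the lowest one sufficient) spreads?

The alternation /p/ → [ʃ] changes [continuant], [labial], [round], [coronal], [anterior], [distributed], [strident] and nothing else.
In this geometry the lowest node dominating all of them is Supralaryngeal: every daughter of Supralaryngeal dominates only a proper subset, so no lower node suffices.
If Supralaryngeal spreads, every terminal under it takes /ʒ/'s value, producing [ʃ] as observed.
Since [voice] is preserved even though /ʒ/ disagrees there, no node above Supralaryngeal spread.

Supralaryngeal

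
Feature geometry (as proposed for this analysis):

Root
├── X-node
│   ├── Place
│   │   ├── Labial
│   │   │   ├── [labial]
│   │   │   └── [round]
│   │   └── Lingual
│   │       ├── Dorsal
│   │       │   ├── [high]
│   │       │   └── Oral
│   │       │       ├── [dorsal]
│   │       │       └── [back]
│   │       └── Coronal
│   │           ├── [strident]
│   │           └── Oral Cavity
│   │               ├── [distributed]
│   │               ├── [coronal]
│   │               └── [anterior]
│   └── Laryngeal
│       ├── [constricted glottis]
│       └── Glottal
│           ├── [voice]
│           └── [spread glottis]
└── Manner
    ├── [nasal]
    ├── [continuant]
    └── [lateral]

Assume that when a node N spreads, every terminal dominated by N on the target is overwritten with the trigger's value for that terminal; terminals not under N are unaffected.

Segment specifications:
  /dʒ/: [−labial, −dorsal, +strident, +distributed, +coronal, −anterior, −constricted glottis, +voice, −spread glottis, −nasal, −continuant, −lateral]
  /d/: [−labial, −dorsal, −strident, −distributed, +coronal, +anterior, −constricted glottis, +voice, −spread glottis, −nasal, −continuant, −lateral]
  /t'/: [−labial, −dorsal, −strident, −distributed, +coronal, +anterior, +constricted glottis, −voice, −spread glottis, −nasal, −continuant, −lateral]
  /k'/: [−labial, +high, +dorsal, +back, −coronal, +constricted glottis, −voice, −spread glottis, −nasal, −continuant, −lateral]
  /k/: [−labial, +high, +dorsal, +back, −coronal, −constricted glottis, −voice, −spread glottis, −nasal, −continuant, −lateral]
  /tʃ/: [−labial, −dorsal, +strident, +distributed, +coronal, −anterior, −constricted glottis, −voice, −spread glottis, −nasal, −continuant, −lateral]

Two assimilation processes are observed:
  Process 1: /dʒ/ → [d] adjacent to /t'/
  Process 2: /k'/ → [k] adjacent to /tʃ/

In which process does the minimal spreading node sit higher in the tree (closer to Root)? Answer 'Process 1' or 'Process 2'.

Process 2

Process 1: the features that change are [anterior], [distributed], [strident]; the minimal node is Coronal (depth 4).
In Process 2, [constricted glottis] changes, so the minimal spreading node is [constricted glottis] at depth 3.
Depth 3 < depth 4; Process 2 involves the structurally higher constituent [constricted glottis].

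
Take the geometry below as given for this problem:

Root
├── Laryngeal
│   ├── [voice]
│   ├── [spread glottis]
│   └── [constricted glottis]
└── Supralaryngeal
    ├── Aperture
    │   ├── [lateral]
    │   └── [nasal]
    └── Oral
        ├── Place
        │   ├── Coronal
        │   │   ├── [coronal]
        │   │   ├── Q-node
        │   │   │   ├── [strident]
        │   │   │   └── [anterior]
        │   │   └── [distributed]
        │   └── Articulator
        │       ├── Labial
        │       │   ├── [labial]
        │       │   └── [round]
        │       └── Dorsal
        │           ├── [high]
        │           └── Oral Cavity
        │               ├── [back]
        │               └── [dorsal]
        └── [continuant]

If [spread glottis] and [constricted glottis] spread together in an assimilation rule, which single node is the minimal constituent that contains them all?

Laryngeal

[spread glottis] lies under Laryngeal (below Laryngeal).
[constricted glottis] lies under Laryngeal (below Laryngeal).
These paths first converge at Laryngeal; no daughter of Laryngeal dominates all 2 features, so Laryngeal is the minimal constituent.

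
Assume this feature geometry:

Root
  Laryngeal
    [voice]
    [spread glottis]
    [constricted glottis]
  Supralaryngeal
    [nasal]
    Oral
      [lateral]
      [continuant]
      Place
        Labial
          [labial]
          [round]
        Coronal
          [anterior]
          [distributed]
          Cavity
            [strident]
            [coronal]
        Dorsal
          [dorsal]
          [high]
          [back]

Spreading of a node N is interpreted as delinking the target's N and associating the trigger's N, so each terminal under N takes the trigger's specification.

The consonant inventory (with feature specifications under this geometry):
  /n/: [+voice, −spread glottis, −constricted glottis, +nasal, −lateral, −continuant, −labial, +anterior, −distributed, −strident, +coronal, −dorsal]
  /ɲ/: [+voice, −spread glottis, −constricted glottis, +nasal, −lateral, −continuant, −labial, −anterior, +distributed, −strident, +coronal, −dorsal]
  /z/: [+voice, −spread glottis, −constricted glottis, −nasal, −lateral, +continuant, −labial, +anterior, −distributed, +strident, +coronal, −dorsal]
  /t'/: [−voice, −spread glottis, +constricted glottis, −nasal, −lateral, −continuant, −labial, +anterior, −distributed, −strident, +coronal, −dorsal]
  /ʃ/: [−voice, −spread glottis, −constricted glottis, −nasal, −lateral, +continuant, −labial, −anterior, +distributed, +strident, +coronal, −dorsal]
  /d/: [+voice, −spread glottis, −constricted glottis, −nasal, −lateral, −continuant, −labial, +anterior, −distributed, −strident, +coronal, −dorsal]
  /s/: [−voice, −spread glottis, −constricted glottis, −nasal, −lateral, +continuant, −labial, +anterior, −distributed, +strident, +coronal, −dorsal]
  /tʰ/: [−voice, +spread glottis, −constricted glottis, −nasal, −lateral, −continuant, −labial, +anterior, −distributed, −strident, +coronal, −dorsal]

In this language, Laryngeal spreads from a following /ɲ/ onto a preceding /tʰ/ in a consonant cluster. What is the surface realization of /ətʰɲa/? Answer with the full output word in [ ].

[ədɲa]

Terminals under Laryngeal in this geometry: [voice], [spread glottis], [constricted glottis].
Spreading Laryngeal from /ɲ/ onto /tʰ/ replaces those values with /ɲ/'s: [+voice], [−spread glottis], [−constricted glottis]. Features outside Laryngeal ([nasal], [lateral], [continuant], …) stay as in /tʰ/.
The resulting bundle matches /d/ in the inventory; substituting it for /tʰ/ gives [ədɲa].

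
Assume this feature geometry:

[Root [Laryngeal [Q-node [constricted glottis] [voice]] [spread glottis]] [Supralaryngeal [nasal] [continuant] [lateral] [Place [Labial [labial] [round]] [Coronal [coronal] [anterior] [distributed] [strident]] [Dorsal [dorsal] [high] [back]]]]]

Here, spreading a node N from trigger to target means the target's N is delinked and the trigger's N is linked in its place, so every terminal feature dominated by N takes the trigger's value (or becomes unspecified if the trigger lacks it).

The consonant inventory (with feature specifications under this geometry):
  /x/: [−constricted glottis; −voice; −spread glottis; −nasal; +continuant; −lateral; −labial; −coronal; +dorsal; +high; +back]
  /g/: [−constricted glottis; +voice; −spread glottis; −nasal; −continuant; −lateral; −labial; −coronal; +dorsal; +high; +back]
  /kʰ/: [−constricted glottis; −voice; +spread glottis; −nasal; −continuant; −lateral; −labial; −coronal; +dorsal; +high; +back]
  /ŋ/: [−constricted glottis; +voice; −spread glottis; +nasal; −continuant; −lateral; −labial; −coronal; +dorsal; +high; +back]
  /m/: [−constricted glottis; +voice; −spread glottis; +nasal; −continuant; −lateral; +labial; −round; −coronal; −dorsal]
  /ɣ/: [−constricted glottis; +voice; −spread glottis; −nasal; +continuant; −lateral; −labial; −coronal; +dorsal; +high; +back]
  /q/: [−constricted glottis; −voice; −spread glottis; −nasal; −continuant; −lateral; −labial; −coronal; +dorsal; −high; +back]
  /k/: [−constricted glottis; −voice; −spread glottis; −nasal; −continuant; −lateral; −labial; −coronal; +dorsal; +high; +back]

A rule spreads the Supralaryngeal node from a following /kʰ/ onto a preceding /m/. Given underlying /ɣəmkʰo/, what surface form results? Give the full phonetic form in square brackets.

[ɣəgkʰo]

Terminals under Supralaryngeal in this geometry: [nasal], [continuant], [lateral], [labial], [round], [coronal], [anterior], [distributed], [strident], [dorsal], [high], [back].
Spreading Supralaryngeal from /kʰ/ onto /m/ replaces those values with /kʰ/'s: [−nasal], [−continuant], [−lateral], [−labial], [−coronal], [+dorsal], [+high], [+back]. Features outside Supralaryngeal ([constricted glottis], [voice], [spread glottis]) stay as in /m/.
The resulting bundle matches /g/ in the inventory; substituting it for /m/ gives [ɣəgkʰo].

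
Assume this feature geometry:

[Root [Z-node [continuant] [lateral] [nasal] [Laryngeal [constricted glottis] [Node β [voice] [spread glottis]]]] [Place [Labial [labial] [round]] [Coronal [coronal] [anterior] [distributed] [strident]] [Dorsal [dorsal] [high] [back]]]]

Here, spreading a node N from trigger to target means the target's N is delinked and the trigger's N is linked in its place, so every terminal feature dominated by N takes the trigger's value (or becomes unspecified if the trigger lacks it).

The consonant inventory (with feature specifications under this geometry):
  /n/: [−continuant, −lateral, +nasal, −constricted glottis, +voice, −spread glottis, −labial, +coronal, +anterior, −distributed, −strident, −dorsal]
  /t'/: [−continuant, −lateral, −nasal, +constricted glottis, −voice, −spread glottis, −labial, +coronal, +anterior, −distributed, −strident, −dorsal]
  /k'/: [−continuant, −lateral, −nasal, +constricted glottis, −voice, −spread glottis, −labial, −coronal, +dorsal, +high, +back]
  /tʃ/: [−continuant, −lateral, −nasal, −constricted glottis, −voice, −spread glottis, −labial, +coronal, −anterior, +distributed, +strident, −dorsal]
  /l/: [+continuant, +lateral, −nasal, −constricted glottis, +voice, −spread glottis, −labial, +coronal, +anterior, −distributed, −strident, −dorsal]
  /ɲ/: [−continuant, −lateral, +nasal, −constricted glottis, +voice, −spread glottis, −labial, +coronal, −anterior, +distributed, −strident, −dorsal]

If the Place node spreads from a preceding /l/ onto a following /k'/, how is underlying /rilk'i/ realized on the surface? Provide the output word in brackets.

[rilt'i]

The Place node dominates the terminals [labial], [round], [coronal], [anterior], [distributed], [strident], [dorsal], [high], [back].
Spreading Place from /l/ onto /k'/ replaces those values with /l/'s: [−labial], [+coronal], [+anterior], [−distributed], [−strident], [−dorsal]. Features outside Place ([continuant], [lateral], [nasal], …) stay as in /k'/.
The resulting bundle matches /t'/ in the inventory; substituting it for /k'/ gives [rilt'i].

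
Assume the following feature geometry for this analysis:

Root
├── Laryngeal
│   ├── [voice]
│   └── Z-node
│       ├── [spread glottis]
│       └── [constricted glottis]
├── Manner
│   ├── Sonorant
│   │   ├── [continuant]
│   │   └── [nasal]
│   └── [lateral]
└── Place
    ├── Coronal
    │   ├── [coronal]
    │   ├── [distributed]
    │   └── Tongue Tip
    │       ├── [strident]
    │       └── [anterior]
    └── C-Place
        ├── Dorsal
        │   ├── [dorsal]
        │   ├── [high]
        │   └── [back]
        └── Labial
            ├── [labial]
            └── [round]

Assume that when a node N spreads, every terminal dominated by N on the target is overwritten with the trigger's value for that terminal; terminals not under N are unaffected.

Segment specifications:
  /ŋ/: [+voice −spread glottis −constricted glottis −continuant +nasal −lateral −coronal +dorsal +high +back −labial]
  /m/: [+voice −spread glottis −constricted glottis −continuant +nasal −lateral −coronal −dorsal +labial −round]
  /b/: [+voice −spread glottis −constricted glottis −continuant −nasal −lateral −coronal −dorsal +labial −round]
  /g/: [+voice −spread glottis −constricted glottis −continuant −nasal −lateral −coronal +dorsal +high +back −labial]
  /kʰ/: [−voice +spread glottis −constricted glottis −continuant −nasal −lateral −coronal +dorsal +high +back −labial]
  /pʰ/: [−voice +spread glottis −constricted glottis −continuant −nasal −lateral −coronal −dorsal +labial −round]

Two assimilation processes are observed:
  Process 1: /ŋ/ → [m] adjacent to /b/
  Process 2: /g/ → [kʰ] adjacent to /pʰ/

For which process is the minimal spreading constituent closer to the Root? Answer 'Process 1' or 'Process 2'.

Process 2

In Process 1, [labial], [round], [dorsal], [high], [back] change, so the minimal spreading node is C-Place at depth 2.
In Process 2, [voice], [spread glottis] change, so the minimal spreading node is Laryngeal at depth 1.
Laryngeal (depth 1) sits above C-Place (depth 2), making Process 2 the one with the higher spreading node.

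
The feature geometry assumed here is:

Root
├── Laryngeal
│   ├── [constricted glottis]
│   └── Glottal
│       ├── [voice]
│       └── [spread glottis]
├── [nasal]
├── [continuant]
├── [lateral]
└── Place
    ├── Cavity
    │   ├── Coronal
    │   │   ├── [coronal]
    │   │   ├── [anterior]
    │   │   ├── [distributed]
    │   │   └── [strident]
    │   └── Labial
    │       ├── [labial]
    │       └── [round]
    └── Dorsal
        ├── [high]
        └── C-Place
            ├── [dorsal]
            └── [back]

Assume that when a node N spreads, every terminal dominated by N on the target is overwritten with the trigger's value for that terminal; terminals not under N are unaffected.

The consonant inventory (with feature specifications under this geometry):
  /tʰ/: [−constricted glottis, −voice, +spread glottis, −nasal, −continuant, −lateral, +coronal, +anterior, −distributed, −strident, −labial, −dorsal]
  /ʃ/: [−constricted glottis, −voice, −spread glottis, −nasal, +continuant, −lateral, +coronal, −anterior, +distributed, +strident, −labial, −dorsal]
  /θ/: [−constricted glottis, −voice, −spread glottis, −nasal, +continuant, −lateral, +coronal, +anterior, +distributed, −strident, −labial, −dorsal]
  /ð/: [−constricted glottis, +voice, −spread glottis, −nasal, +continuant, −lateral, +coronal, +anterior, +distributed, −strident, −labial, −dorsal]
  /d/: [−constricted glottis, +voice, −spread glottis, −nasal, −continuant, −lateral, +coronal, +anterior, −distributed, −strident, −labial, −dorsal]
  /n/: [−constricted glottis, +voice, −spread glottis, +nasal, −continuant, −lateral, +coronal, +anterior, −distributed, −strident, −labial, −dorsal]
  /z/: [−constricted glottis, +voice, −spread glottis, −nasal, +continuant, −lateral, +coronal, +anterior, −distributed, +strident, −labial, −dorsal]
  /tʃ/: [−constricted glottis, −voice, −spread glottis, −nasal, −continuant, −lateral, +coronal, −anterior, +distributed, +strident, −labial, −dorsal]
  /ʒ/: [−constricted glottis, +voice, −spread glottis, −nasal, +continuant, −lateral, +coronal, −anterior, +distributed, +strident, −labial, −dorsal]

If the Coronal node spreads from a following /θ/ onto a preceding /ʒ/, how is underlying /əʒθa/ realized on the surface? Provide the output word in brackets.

[əðθa]

Coronal immediately or transitively dominates [coronal], [anterior], [distributed], [strident].
After delinking /ʒ/'s Coronal and linking /θ/'s, the affected terminals become [+coronal], [+anterior], [+distributed], [−strident]; [constricted glottis], [voice], [spread glottis], … (outside Coronal) are retained from /ʒ/.
The resulting bundle matches /ð/ in the inventory; substituting it for /ʒ/ gives [əðθa].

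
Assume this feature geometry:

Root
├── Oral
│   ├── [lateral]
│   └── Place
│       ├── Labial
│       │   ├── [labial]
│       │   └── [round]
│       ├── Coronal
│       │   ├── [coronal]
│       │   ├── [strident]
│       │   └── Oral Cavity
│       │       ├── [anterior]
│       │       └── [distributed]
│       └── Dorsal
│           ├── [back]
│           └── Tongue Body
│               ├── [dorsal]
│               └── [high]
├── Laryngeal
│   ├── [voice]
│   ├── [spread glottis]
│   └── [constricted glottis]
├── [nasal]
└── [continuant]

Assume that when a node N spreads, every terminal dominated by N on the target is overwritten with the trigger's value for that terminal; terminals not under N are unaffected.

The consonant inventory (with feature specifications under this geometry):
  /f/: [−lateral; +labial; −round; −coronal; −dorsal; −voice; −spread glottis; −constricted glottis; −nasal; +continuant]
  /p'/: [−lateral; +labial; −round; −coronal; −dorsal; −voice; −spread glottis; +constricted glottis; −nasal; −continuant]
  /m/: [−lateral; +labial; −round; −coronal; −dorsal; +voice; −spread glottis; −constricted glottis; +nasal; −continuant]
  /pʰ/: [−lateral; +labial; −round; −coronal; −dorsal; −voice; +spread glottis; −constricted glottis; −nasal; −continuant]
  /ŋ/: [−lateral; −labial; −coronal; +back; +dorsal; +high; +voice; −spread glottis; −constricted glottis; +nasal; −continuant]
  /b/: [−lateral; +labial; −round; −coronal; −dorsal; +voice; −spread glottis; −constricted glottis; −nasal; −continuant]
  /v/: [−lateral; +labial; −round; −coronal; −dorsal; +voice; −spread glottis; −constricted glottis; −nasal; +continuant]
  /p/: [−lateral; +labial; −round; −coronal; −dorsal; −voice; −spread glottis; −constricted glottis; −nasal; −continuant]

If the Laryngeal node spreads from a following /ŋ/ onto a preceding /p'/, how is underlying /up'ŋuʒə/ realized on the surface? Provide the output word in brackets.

[ubŋuʒə]

The Laryngeal node dominates the terminals [voice], [spread glottis], [constricted glottis].
Spreading Laryngeal from /ŋ/ onto /p'/ replaces those values with /ŋ/'s: [+voice], [−spread glottis], [−constricted glottis]. Features outside Laryngeal ([lateral], [labial], [round], …) stay as in /p'/.
This feature bundle is that of [b], so /up'ŋuʒə/ surfaces as [ubŋuʒə].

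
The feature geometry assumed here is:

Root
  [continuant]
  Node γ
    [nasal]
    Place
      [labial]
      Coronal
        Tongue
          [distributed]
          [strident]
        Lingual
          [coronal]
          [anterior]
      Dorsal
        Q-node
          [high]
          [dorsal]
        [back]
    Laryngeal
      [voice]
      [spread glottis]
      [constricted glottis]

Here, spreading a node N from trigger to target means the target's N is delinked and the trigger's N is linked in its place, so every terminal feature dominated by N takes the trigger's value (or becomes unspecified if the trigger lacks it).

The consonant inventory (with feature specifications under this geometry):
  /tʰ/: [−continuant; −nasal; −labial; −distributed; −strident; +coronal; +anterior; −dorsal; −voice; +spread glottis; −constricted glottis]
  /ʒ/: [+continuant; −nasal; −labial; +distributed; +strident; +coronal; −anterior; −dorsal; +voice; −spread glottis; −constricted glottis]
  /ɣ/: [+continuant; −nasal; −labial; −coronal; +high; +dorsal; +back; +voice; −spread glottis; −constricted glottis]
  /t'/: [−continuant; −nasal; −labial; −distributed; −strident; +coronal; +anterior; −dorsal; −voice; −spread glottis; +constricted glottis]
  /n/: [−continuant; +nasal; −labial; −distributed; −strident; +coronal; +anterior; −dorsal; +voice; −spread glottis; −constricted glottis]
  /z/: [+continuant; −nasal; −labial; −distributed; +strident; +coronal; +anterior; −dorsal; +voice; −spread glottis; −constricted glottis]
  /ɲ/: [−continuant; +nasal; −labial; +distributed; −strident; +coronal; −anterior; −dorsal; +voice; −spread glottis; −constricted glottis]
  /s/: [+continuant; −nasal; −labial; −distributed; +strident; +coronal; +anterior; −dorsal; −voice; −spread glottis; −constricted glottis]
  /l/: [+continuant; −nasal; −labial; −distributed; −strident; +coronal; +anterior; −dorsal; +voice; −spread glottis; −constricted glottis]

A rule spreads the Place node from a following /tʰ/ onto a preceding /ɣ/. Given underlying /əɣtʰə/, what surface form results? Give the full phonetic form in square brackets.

Terminals under Place in this geometry: [labial], [distributed], [strident], [coronal], [anterior], [high], [dorsal], [back].
After delinking /ɣ/'s Place and linking /tʰ/'s, the affected terminals become [−labial], [−distributed], [−strident], [+coronal], [+anterior], [−dorsal]; [continuant], [nasal], [voice], … (outside Place) are retained from /ɣ/.
This feature bundle is that of [l], so /əɣtʰə/ surfaces as [əltʰə].

[əltʰə]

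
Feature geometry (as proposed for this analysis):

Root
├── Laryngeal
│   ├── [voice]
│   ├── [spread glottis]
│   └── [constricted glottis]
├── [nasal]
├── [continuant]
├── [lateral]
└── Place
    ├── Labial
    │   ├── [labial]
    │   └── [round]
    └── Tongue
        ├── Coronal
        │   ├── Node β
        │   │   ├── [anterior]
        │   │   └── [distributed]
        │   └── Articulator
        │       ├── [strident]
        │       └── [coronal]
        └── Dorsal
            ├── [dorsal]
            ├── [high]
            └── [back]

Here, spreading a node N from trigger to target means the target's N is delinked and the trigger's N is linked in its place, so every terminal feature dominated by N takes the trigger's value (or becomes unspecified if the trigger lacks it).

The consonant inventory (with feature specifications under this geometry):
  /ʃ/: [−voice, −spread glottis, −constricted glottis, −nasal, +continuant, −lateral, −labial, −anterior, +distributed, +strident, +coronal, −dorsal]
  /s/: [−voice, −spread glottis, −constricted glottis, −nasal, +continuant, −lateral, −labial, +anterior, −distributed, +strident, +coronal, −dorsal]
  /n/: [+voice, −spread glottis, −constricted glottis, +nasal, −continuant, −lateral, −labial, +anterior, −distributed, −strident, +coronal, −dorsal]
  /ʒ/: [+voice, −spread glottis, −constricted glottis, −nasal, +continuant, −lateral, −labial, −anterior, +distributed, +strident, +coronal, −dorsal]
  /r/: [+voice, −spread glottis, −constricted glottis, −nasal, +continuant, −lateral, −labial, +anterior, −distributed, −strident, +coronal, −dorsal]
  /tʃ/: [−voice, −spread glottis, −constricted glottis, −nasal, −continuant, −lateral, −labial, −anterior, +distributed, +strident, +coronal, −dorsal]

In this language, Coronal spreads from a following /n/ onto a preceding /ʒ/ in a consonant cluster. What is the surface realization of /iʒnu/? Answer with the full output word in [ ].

Terminals under Coronal in this geometry: [anterior], [distributed], [strident], [coronal].
After delinking /ʒ/'s Coronal and linking /n/'s, the affected terminals become [+anterior], [−distributed], [−strident], [+coronal]; [voice], [spread glottis], [constricted glottis], … (outside Coronal) are retained from /ʒ/.
Among the inventory, only /r/ has exactly this specification, giving the surface form [irnu].

[irnu]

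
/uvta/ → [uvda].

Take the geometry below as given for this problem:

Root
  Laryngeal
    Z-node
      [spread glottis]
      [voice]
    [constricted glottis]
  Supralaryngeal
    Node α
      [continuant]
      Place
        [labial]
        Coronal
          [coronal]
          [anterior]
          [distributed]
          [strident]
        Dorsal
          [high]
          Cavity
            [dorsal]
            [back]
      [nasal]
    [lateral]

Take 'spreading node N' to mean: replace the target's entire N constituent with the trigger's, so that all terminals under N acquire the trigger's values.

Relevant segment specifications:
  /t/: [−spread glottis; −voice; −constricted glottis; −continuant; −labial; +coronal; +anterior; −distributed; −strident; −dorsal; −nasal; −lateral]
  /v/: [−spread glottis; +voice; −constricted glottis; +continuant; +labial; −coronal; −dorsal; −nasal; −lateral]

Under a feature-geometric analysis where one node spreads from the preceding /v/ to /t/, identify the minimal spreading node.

[voice]

Comparing /t/ with its surface form [d], the only feature that changes is [voice].
With a single altered terminal, the smallest constituent that could spread is that terminal — [voice].
Features on which the two segments disagree outside [voice], such as [labial], [continuant], are unchanged — nothing dominating them spread, and [voice] is the minimal sufficient constituent.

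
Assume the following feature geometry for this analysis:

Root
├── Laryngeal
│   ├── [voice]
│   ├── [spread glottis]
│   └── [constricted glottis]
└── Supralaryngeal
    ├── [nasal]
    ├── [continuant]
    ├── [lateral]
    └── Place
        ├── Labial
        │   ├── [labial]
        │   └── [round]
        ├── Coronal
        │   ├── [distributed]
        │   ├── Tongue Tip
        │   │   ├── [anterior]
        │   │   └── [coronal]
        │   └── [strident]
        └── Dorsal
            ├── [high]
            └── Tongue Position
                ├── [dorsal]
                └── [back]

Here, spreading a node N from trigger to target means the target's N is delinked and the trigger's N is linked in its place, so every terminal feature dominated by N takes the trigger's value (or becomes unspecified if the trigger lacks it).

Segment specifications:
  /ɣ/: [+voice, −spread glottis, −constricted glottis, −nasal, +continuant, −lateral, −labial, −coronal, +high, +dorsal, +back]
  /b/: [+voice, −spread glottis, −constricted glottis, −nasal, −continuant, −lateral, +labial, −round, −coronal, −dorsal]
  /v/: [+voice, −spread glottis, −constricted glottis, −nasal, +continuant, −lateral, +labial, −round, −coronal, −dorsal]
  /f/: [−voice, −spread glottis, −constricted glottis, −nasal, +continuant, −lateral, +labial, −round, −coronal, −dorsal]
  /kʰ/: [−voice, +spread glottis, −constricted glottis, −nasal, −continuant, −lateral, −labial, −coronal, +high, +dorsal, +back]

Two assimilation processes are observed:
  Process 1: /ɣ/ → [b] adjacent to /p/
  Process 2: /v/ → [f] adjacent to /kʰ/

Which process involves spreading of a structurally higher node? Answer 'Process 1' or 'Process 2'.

Process 1

In Process 1, [continuant], [labial], [round], [dorsal], [high], [back] change, so the minimal spreading node is Supralaryngeal at depth 1.
Process 2 alters [voice]; the lowest dominating node is [voice] (depth 2 from Root).
Supralaryngeal is closer to Root than [voice], so Process 1 spreads the higher node.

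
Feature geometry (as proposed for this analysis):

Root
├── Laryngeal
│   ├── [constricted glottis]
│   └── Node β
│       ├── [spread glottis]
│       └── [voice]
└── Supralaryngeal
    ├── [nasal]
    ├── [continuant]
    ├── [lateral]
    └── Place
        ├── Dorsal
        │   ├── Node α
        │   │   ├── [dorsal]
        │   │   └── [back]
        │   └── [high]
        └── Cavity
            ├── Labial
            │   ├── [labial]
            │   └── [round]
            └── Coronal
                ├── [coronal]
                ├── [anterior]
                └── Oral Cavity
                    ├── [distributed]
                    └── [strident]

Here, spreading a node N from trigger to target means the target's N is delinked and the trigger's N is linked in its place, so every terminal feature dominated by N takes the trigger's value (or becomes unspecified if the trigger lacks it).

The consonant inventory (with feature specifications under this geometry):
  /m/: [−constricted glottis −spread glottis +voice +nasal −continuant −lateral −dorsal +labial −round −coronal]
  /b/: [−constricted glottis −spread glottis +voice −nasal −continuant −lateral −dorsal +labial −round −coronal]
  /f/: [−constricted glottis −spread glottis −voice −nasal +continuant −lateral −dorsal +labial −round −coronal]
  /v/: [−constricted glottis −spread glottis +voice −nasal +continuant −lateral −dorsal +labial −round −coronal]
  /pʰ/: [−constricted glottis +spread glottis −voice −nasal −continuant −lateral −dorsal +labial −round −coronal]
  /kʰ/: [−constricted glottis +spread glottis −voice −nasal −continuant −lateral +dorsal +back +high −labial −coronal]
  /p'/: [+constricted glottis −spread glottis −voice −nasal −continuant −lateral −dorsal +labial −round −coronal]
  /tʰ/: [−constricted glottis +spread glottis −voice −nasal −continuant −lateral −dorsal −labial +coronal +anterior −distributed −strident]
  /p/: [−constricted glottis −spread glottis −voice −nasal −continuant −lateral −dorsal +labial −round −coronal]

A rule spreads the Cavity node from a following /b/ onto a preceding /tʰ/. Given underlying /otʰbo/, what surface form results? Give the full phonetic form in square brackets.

Cavity immediately or transitively dominates [labial], [round], [coronal], [anterior], [distributed], [strident].
Spreading Cavity from /b/ onto /tʰ/ replaces those values with /b/'s: [+labial], [−round], [−coronal]. Features outside Cavity ([constricted glottis], [spread glottis], [voice], …) stay as in /tʰ/.
Among the inventory, only /pʰ/ has exactly this specification, giving the surface form [opʰbo].

[opʰbo]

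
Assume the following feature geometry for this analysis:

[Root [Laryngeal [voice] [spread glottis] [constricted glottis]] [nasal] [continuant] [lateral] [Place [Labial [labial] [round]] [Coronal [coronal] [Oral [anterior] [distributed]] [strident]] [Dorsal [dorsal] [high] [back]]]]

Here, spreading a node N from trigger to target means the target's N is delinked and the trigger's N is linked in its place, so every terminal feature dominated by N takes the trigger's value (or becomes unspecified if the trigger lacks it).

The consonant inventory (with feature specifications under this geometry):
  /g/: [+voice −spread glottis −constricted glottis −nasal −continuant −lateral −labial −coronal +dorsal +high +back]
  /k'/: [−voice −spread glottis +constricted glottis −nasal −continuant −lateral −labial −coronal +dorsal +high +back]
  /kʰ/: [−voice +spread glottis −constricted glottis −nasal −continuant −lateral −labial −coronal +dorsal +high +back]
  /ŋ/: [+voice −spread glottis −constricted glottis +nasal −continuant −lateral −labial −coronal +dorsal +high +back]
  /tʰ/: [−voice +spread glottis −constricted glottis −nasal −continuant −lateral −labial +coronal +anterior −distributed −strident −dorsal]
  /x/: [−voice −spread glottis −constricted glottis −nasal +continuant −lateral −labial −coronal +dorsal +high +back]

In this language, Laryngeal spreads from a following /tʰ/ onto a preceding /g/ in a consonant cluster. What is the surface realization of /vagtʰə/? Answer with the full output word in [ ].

Terminals under Laryngeal in this geometry: [voice], [spread glottis], [constricted glottis].
The target acquires /tʰ/'s values for everything under Laryngeal — [−voice], [+spread glottis], [−constricted glottis] — while keeping its own [nasal], [continuant], [lateral], ….
The resulting bundle matches /kʰ/ in the inventory; substituting it for /g/ gives [vakʰtʰə].

[vakʰtʰə]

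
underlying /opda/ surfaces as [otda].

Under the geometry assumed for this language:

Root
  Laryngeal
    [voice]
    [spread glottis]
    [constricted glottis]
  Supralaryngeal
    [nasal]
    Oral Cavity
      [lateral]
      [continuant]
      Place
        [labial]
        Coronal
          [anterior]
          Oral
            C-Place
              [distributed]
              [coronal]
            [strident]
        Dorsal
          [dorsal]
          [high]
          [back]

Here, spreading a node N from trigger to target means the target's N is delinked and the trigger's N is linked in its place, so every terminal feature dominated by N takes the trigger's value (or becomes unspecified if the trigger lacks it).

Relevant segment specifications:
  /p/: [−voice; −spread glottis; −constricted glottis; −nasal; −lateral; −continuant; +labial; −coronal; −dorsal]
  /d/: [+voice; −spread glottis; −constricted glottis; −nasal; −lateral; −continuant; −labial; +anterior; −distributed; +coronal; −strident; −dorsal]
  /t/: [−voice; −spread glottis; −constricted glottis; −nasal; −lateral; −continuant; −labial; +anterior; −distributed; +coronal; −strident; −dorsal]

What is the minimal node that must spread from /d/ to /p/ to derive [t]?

Place

The alternation /p/ → [t] changes [labial], [coronal], [anterior], [distributed], [strident] and nothing else.
The smallest constituent containing every changed terminal is Place — each of its daughters lacks at least one of the affected features.
Delinking /p/'s Place and associating /d/'s Place gives precisely the feature bundle of [t].
[voice], a feature on which the two segments disagree outside Place, is unchanged — nothing dominating it spread, and Place is the minimal sufficient constituent.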